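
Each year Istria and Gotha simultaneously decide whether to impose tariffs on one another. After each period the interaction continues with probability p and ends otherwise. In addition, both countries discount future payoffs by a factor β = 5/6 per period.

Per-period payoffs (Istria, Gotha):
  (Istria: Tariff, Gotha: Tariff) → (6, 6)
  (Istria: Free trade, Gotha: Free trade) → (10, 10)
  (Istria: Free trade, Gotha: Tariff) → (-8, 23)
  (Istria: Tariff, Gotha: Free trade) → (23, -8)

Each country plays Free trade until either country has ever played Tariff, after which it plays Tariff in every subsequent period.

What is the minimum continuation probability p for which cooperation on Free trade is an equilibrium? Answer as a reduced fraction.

Expected continuation weight on next period's payoff is β·p = 5/6·p, which plays the role of the discount factor.
Cooperation requires 5/6·p ≥ (23−10)/(23−6) = 13/17, hence p ≥ 78/85.

78/85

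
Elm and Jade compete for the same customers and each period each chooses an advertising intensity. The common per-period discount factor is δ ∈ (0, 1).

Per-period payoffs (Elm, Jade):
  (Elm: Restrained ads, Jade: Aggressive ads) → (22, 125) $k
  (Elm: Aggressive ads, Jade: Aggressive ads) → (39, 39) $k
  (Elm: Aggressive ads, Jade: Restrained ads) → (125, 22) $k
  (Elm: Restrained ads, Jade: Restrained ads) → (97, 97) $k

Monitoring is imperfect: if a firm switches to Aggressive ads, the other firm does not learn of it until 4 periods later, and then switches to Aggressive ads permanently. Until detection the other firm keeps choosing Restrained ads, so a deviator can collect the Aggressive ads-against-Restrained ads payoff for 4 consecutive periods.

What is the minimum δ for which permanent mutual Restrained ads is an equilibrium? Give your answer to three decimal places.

A deviator earns 125 for 4 periods, then 39 forever; cooperating earns 97 forever. Multiplying the IC by (1−δ):
97 ≥ 125(1−δ^4) + 39δ^4, so 86·δ^4 ≥ 28 and δ^4 ≥ 14/43.
δ ≥ (14/43)^(1/4) ≈ 0.755.

0.755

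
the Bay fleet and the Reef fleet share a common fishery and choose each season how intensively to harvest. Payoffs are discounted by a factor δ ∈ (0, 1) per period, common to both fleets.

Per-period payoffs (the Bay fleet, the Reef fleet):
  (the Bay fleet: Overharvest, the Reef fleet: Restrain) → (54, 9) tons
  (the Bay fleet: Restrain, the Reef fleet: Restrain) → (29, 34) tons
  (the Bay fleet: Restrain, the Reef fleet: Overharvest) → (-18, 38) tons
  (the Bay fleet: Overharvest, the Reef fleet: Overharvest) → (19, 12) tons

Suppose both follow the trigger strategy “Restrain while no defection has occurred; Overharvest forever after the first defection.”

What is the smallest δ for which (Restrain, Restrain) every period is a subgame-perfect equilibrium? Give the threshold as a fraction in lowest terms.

5/7

the Bay fleet's threshold: (54−29)/(54−19) = 5/7.
the Reef fleet's threshold: (38−34)/(38−12) = 2/13.
5/7 > 2/13, so the Bay fleet binds and δ* = 5/7.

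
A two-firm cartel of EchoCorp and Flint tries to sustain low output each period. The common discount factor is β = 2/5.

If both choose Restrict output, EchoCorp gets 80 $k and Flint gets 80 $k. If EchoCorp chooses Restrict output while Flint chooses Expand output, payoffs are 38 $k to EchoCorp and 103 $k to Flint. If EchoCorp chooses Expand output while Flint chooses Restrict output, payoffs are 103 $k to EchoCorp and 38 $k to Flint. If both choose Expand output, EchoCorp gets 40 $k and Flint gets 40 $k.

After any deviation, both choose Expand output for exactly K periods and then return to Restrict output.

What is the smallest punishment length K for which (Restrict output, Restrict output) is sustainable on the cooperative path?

Need Σ_{k=1}^{K} β^k ≥ (103−80)/(80−40) = 0.5750 at β = 2/5.
At K = 2 the sum is 0.5600 < 0.5750; at K = 3 it is 0.6240 ≥ 0.5750.
So the minimum punishment length is K = 3.

3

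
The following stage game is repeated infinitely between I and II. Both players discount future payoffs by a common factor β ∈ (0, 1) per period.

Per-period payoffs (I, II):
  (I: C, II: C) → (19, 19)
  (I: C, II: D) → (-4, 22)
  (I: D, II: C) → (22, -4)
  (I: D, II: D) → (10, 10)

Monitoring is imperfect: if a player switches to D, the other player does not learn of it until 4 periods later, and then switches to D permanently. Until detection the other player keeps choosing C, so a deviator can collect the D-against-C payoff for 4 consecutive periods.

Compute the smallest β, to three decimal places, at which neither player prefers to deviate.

0.707

Deviating for the 4 undetected periods gains 22−19 = 3 per period over cooperation, then loses 19−10 = 9 per period forever once punishment starts.
Gain: 3(1 + β + … + β^3); loss: 9·β^4/(1−β).
No profitable deviation ⇔ 3(1−β^4) ≤ 9·β^4, i.e. β^4 ≥ 3/(3+9) = 1/4.
Hence β ≥ (1/4)^(1/4) ≈ 0.707.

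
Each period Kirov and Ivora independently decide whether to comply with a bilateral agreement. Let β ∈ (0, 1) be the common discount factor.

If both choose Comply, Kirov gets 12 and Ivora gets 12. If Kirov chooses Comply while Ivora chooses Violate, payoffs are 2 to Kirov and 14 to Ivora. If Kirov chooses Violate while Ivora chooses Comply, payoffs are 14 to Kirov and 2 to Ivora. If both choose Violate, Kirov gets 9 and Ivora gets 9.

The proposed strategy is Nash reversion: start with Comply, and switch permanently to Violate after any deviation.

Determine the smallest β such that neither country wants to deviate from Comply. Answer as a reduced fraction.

12/(1−β) ≥ 14 + 9β/(1−β)
12 ≥ 14 − 5β
β ≥ 2/5.

2/5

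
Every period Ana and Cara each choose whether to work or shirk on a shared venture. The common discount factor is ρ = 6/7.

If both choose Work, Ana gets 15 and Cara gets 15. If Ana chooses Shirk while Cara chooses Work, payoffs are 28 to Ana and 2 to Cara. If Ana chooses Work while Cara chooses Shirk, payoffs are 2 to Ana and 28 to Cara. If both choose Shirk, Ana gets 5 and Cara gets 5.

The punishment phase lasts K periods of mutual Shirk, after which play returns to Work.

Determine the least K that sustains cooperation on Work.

2

No profitable deviation requires (15−5)(ρ+…+ρ^K) ≥ 28−15, i.e. ρ+…+ρ^K ≥ 13/10 ≈ 1.3000.
With ρ = 6/7, the partial sums are K=1: 0.8571, K=2: 1.5918.
K = 2 is the first length at which the sum reaches 1.3000.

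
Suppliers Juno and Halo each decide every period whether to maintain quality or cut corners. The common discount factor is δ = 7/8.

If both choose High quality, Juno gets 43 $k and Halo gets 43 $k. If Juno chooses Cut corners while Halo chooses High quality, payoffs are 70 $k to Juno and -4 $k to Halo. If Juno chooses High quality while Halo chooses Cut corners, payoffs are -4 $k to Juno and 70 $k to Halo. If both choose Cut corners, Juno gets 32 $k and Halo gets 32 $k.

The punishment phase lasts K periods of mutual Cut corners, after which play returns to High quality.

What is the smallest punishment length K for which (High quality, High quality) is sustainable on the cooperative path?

Need Σ_{k=1}^{K} δ^k ≥ (70−43)/(43−32) = 2.4545 at δ = 7/8.
At K = 3 the sum is 2.3105 < 2.4545; at K = 4 it is 2.8967 ≥ 2.4545.
So the minimum punishment length is K = 4.

4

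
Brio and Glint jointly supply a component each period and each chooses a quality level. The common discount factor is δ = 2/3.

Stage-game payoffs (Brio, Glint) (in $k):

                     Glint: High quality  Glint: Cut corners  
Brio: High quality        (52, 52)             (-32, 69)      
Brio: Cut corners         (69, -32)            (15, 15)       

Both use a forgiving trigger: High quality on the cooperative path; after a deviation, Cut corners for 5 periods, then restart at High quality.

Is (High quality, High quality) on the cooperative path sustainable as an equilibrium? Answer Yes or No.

A one-shot deviation gives 69 now, then 15 for 5 periods, then back to 52.
Gain from deviating: (69−52) today; loss: (52−15) in each of the next 5 periods.
No-deviation condition: (52−15)(δ+…+δ^5) ≥ 69−52, i.e. δ+…+δ^5 ≥ 17/37.
At δ = 2/3: δ+…+δ^5 = 1.7366 ≥ 0.4595.
So cooperation is sustainable.

Yes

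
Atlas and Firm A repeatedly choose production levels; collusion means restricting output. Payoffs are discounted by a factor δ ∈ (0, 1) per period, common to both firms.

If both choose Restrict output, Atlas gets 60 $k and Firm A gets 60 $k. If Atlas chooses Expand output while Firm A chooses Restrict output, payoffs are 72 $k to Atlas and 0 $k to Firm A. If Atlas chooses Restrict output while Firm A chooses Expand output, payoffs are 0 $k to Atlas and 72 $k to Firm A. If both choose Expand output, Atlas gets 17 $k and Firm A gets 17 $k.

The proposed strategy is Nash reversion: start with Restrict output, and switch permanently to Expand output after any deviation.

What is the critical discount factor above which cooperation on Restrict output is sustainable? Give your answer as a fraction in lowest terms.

One-period gain from deviating is 72 − 60 = 12. The loss is 60 − 17 = 43 in every subsequent period, with present value 43·δ/(1−δ).
Deviation is unprofitable when 43·δ/(1−δ) ≥ 12, i.e. δ/(1−δ) ≥ 12/43.
Equivalently δ ≥ 12/(12+43) = 12/55.

12/55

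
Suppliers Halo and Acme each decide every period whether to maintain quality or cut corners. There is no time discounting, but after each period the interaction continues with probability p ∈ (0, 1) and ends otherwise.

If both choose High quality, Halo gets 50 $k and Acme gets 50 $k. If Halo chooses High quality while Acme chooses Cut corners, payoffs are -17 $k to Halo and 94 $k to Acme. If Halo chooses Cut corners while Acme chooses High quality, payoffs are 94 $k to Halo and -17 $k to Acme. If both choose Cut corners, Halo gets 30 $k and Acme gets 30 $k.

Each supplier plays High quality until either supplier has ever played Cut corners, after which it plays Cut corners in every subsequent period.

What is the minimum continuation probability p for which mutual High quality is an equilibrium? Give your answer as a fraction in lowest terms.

With no time discounting, the continuation probability p plays the role of the discount factor.
Grim-trigger IC: 50/(1−p) ≥ 94 + 30p/(1−p) ⇒ p ≥ (94−50)/(94−30) = 11/16.

11/16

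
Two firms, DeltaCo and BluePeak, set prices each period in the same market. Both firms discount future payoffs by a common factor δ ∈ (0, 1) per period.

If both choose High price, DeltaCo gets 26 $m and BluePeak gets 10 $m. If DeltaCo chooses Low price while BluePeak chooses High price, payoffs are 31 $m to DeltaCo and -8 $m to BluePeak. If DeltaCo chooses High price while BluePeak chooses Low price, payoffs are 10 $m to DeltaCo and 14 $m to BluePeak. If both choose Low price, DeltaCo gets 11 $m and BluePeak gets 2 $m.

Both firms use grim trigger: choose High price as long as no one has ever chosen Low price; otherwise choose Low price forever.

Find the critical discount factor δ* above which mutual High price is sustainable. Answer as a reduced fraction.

DeltaCo's threshold: (31−26)/(31−11) = 1/4.
BluePeak's threshold: (14−10)/(14−2) = 1/3.
1/4 < 1/3, so BluePeak binds and δ* = 1/3.

1/3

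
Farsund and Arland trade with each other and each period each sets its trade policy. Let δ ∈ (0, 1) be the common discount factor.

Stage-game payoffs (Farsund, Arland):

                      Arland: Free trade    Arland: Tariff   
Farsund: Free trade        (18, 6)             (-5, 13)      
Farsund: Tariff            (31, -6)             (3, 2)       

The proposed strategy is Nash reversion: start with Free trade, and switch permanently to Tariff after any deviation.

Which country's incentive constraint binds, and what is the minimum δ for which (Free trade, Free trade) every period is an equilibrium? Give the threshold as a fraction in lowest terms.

For Farsund: deviation gain 31−18 = 13, per-period punishment loss 18−3 = 15. IC gives δ ≥ 13/28.
For Arland: gain 7, loss 4 per period, so δ ≥ 7/11.
The tighter constraint is Arland's, so cooperation needs δ ≥ 7/11.

Arland; δ ≥ 7/11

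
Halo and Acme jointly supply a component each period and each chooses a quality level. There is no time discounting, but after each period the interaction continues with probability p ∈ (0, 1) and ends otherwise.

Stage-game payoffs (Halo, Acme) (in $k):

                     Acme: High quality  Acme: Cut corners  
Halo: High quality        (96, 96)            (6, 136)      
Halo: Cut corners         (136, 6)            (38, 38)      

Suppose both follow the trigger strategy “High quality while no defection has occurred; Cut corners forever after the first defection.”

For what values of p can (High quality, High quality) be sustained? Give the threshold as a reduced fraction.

20/49

Expected cooperation value is 96 + p·96 + p²·96 + … = 96/(1−p); deviation gives 136 + p·38/(1−p).
96 ≥ 136(1−p) + 38p ⇒ 98p ≥ 40 ⇒ p ≥ 40/98 = 20/49.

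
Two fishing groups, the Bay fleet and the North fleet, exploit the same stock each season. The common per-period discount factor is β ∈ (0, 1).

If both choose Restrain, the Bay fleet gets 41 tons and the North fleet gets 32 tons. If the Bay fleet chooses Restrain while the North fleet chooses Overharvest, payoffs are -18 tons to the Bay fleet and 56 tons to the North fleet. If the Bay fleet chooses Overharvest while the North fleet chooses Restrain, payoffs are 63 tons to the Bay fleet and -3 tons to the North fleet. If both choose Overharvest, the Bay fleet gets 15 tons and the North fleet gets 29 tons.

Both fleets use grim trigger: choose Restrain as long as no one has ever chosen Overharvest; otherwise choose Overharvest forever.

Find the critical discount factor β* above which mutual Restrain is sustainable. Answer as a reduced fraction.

For the Bay fleet: deviation gain 63−41 = 22, per-period punishment loss 41−15 = 26. IC gives β ≥ 22/48 = 11/24.
For the North fleet: gain 24, loss 3 per period, so β ≥ 24/27 = 8/9.
The tighter constraint is the North fleet's, so cooperation needs β ≥ 8/9.

8/9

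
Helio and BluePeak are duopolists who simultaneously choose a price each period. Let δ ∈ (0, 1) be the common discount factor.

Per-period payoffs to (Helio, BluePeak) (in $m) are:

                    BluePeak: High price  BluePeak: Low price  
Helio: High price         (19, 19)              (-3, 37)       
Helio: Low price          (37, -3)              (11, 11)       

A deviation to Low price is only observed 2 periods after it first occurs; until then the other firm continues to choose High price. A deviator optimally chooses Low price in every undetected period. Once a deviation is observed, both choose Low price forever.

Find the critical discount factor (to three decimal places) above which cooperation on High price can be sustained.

A deviator earns 37 for 2 periods, then 11 forever; cooperating earns 19 forever. Multiplying the IC by (1−δ):
19 ≥ 37(1−δ^2) + 11δ^2, so 26·δ^2 ≥ 18 and δ^2 ≥ 9/13.
δ ≥ (9/13)^(1/2) ≈ 0.832.

0.832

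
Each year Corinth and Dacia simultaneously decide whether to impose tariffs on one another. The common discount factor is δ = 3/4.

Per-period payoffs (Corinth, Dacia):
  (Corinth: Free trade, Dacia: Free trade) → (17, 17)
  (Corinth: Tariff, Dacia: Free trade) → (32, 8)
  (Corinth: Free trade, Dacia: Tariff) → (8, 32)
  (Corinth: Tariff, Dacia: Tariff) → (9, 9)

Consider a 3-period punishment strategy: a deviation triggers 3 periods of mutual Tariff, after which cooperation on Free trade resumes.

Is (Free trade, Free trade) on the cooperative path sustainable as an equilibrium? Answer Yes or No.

IC: δ+…+δ^3 ≥ (32−17)/(17−9) = 15/8.
At δ = 3/4: partial sum = 1.7344 < 1.8750. Cooperation not sustainable.

No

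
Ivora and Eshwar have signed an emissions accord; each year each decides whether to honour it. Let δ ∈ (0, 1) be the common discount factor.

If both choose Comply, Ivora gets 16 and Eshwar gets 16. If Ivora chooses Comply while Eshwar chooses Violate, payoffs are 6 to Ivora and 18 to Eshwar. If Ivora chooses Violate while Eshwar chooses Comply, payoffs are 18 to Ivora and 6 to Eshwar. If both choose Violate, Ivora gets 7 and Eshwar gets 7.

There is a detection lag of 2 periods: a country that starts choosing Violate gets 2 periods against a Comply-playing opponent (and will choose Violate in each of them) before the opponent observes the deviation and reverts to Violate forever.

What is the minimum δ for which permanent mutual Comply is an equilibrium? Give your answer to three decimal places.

A deviator earns 18 for 2 periods, then 7 forever; cooperating earns 16 forever. Multiplying the IC by (1−δ):
16 ≥ 18(1−δ^2) + 7δ^2, so 11·δ^2 ≥ 2 and δ^2 ≥ 2/11.
δ ≥ (2/11)^(1/2) ≈ 0.426.

0.426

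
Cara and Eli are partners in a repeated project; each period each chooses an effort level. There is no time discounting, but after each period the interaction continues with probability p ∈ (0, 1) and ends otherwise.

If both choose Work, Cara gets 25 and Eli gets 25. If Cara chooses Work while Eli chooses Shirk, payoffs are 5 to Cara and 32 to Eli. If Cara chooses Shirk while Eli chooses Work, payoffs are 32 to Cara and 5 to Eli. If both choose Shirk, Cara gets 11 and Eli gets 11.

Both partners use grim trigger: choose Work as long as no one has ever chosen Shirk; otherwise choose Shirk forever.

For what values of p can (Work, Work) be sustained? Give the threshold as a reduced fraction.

With no time discounting, the continuation probability p plays the role of the discount factor.
Grim-trigger IC: 25/(1−p) ≥ 32 + 11p/(1−p) ⇒ p ≥ (32−25)/(32−11) = 1/3.

1/3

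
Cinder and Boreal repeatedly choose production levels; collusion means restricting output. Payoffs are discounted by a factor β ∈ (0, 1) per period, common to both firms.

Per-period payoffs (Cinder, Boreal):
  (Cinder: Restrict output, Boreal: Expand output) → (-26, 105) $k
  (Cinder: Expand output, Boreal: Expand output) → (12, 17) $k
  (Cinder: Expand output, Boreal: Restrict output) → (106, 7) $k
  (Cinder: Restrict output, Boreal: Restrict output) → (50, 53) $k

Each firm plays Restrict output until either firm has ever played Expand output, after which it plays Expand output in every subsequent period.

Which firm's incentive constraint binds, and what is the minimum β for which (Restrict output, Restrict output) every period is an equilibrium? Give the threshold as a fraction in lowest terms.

Cinder; β ≥ 28/47

For Cinder: deviation gain 106−50 = 56, per-period punishment loss 50−12 = 38. IC gives β ≥ 56/94 = 28/47.
For Boreal: gain 52, loss 36 per period, so β ≥ 52/88 = 13/22.
The tighter constraint is Cinder's, so cooperation needs β ≥ 28/47.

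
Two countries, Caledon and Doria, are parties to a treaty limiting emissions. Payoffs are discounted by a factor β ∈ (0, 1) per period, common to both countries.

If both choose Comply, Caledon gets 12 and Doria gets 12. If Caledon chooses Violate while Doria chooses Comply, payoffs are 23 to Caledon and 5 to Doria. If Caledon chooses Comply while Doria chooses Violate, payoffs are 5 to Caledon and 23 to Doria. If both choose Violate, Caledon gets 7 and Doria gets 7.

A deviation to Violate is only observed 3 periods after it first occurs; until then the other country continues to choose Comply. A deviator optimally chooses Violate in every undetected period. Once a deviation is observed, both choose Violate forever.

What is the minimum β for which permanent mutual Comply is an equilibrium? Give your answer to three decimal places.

0.883

A deviator earns 23 for 3 periods, then 7 forever; cooperating earns 12 forever. Multiplying the IC by (1−β):
12 ≥ 23(1−β^3) + 7β^3, so 16·β^3 ≥ 11 and β^3 ≥ 11/16.
β ≥ (11/16)^(1/3) ≈ 0.883.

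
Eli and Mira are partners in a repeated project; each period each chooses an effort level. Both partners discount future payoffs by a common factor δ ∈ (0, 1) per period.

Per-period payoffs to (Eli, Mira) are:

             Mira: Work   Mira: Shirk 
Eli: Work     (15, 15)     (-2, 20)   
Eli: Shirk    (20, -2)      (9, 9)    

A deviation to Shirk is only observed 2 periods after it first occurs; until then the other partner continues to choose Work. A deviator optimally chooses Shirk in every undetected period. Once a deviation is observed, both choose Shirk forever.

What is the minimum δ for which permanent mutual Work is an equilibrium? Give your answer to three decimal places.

0.674

Deviating for the 2 undetected periods gains 20−15 = 5 per period over cooperation, then loses 15−9 = 6 per period forever once punishment starts.
Gain: 5(1 + δ + … + δ^1); loss: 6·δ^2/(1−δ).
No profitable deviation ⇔ 5(1−δ^2) ≤ 6·δ^2, i.e. δ^2 ≥ 5/(5+6) = 5/11.
Hence δ ≥ (5/11)^(1/2) ≈ 0.674.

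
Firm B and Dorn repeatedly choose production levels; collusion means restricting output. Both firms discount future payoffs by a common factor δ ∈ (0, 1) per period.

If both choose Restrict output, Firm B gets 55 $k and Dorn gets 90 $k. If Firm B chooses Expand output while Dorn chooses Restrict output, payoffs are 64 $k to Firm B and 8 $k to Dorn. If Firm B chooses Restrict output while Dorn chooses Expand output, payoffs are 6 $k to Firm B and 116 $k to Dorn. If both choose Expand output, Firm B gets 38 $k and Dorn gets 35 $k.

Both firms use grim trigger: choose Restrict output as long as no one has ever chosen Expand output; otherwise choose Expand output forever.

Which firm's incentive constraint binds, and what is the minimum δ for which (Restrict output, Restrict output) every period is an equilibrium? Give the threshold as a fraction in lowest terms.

Firm B; δ ≥ 9/26

Firm B: cooperation gives 55 each period; deviation gives 64 once then 38 forever.
  55/(1−δ) ≥ 64 + 38δ/(1−δ) ⇒ δ ≥ 9/26.
Dorn: cooperation gives 90 each period; deviation gives 116 once then 35 forever.
  δ ≥ 26/81.
Both must hold, so the binding constraint is Firm B's: δ ≥ 9/26.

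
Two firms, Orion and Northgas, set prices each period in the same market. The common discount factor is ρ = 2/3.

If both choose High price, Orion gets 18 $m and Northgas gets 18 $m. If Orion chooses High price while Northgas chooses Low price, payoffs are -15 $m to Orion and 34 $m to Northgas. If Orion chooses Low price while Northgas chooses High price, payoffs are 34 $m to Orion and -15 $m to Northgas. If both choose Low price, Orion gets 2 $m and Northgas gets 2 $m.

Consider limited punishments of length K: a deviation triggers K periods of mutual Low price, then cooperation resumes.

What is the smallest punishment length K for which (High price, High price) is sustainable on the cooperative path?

IC: ρ(1−ρ^K)/(1−ρ) ≥ (34−18)/(18−2) = 1.
With ρ = 2/3: need 1 − ρ^K ≥ 1·(1−2/3)/(2/3), i.e. ρ^K ≤ 0.5000.
Since (2/3)^1 = 0.6667 and (2/3)^2 = 0.4444, the smallest such K is 2.

2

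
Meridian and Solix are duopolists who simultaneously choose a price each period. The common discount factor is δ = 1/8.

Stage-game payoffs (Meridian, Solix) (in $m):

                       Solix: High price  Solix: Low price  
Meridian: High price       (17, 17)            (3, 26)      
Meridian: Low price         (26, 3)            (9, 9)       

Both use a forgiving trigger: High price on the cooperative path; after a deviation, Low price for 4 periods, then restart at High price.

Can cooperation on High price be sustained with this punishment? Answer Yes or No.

No

IC: δ+…+δ^4 ≥ (26−17)/(17−9) = 9/8.
At δ = 1/8: partial sum = 0.1428 < 1.1250. Cooperation not sustainable.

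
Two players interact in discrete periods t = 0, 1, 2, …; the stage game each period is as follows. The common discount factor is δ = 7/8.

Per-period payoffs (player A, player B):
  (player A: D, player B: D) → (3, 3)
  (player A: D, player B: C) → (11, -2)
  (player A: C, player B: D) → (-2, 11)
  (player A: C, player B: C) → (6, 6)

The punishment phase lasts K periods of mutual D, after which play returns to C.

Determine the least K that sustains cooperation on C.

Need Σ_{k=1}^{K} δ^k ≥ (11−6)/(6−3) = 1.6667 at δ = 7/8.
At K = 2 the sum is 1.6406 < 1.6667; at K = 3 it is 2.3105 ≥ 1.6667.
So the minimum punishment length is K = 3.

3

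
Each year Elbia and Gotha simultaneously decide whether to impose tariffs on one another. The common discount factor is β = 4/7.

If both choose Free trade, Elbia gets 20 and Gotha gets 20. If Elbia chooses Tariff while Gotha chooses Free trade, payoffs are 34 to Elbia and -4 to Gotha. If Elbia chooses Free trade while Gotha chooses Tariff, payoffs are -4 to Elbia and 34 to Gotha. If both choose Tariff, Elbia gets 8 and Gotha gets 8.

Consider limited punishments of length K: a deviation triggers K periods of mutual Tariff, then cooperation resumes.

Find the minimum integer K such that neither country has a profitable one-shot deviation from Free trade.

4

Need Σ_{k=1}^{K} β^k ≥ (34−20)/(20−8) = 1.1667 at β = 4/7.
At K = 3 the sum is 1.0845 < 1.1667; at K = 4 it is 1.1912 ≥ 1.1667.
So the minimum punishment length is K = 4.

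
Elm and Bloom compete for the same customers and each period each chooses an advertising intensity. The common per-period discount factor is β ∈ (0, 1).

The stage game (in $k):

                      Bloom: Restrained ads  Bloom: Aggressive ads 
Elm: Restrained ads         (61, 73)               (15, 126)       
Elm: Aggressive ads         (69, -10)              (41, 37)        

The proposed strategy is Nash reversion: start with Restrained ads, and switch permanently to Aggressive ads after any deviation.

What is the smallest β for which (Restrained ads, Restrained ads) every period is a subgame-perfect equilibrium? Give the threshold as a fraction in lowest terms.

53/89

Elm's threshold: (69−61)/(69−41) = 2/7.
Bloom's threshold: (126−73)/(126−37) = 53/89.
2/7 < 53/89, so Bloom binds and β* = 53/89.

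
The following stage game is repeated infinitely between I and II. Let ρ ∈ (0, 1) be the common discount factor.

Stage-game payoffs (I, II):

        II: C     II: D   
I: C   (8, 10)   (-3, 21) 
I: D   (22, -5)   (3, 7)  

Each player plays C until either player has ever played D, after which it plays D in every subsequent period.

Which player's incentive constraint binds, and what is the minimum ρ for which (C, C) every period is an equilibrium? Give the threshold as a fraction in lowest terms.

I: cooperation gives 8 each period; deviation gives 22 once then 3 forever.
  8/(1−ρ) ≥ 22 + 3ρ/(1−ρ) ⇒ ρ ≥ 14/19.
II: cooperation gives 10 each period; deviation gives 21 once then 7 forever.
  ρ ≥ 11/14.
Both must hold, so the binding constraint is II's: ρ ≥ 11/14.

II; ρ ≥ 11/14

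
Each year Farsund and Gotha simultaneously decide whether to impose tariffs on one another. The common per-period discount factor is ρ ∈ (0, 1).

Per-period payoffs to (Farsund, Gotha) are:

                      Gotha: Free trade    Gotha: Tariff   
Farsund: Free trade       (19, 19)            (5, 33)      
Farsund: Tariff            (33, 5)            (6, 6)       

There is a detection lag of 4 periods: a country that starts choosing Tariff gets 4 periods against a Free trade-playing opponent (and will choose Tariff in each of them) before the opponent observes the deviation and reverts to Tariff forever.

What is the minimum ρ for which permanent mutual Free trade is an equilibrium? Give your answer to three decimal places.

A deviator earns 33 for 4 periods, then 6 forever; cooperating earns 19 forever. Multiplying the IC by (1−ρ):
19 ≥ 33(1−ρ^4) + 6ρ^4, so 27·ρ^4 ≥ 14 and ρ^4 ≥ 14/27.
ρ ≥ (14/27)^(1/4) ≈ 0.849.

0.849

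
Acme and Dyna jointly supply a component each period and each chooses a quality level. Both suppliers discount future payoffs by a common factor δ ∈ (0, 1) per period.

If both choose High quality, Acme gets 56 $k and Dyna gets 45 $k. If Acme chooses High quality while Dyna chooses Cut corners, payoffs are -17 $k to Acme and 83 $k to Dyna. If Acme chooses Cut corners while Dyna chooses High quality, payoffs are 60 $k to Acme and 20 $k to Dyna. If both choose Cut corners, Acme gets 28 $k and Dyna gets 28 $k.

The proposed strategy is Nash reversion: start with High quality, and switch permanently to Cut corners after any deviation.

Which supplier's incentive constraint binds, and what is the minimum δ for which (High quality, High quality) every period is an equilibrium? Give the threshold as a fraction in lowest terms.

Dyna; δ ≥ 38/55

Acme: cooperation gives 56 each period; deviation gives 60 once then 28 forever.
  56/(1−δ) ≥ 60 + 28δ/(1−δ) ⇒ δ ≥ 4/32 = 1/8.
Dyna: cooperation gives 45 each period; deviation gives 83 once then 28 forever.
  δ ≥ 38/55.
Both must hold, so the binding constraint is Dyna's: δ ≥ 38/55.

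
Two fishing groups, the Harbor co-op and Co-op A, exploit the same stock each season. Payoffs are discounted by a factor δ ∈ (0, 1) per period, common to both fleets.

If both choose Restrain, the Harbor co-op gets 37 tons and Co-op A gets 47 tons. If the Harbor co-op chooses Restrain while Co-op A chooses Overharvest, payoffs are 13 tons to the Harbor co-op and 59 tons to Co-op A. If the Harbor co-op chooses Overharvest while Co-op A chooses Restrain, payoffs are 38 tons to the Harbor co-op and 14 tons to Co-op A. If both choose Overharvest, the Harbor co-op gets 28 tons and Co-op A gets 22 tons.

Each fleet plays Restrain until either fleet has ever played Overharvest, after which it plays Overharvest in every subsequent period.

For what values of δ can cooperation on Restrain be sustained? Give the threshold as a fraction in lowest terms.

For the Harbor co-op: deviation gain 38−37 = 1, per-period punishment loss 37−28 = 9. IC gives δ ≥ 1/10.
For Co-op A: gain 12, loss 25 per period, so δ ≥ 12/37.
The tighter constraint is Co-op A's, so cooperation needs δ ≥ 12/37.

12/37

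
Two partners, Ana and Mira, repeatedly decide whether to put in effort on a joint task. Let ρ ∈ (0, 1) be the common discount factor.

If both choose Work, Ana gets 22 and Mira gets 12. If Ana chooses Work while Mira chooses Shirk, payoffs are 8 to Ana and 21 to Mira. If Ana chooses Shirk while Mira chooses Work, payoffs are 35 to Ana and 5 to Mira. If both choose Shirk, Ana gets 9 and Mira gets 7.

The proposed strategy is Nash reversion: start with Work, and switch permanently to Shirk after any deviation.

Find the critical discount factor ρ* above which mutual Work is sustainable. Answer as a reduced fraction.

9/14

Ana's threshold: (35−22)/(35−9) = 1/2.
Mira's threshold: (21−12)/(21−7) = 9/14.
1/2 < 9/14, so Mira binds and ρ* = 9/14.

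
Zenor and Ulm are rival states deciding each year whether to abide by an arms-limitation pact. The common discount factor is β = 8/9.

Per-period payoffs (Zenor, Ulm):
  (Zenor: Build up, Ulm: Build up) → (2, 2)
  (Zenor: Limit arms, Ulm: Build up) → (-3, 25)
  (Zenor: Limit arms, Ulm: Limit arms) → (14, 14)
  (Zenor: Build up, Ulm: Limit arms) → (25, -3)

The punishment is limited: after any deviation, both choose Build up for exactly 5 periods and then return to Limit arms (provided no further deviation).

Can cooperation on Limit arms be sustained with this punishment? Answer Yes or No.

IC: β+…+β^5 ≥ (25−14)/(14−2) = 11/12.
At β = 8/9: partial sum = 3.5606 ≥ 0.9167. Cooperation sustainable.

Yes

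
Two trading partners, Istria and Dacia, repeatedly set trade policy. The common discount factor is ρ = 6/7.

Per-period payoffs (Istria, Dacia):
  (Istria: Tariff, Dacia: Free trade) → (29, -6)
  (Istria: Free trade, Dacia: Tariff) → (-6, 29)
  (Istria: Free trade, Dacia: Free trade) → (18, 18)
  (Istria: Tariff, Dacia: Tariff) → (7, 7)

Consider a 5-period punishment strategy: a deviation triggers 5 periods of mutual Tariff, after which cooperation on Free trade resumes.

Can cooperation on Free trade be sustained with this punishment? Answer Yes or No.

A one-shot deviation gives 29 now, then 7 for 5 periods, then back to 18.
Gain from deviating: (29−18) today; loss: (18−7) in each of the next 5 periods.
No-deviation condition: (18−7)(ρ+…+ρ^5) ≥ 29−18, i.e. ρ+…+ρ^5 ≥ 1.
At ρ = 6/7: ρ+…+ρ^5 = 3.2240 ≥ 1.0000.
So cooperation is sustainable.

Yes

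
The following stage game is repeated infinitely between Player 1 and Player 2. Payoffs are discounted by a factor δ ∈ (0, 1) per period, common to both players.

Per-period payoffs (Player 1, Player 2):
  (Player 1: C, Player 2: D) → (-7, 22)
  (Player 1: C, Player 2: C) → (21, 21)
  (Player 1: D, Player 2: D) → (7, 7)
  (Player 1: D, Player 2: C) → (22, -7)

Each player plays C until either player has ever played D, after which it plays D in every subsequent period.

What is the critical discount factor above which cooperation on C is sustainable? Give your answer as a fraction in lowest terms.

21/(1−δ) ≥ 22 + 7δ/(1−δ)
21 ≥ 22 − 15δ
δ ≥ 1/15.

1/15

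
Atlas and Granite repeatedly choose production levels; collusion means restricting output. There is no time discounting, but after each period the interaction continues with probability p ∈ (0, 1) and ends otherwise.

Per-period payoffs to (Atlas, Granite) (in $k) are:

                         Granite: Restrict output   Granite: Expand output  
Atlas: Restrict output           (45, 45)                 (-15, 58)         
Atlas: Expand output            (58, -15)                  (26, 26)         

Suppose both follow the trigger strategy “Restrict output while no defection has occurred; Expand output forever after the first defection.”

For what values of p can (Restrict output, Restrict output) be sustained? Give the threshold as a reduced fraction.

Expected cooperation value is 45 + p·45 + p²·45 + … = 45/(1−p); deviation gives 58 + p·26/(1−p).
45 ≥ 58(1−p) + 26p ⇒ 32p ≥ 13 ⇒ p ≥ 13/32.

13/32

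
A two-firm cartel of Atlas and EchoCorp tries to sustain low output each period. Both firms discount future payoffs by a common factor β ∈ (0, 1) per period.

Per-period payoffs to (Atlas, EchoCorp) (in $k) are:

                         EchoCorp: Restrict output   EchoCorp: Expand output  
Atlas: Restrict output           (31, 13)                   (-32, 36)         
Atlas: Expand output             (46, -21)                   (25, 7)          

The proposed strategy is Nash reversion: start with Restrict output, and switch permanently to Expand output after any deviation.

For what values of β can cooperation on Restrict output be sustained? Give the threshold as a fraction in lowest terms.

23/29

Atlas's threshold: (46−31)/(46−25) = 5/7.
EchoCorp's threshold: (36−13)/(36−7) = 23/29.
5/7 < 23/29, so EchoCorp binds and β* = 23/29.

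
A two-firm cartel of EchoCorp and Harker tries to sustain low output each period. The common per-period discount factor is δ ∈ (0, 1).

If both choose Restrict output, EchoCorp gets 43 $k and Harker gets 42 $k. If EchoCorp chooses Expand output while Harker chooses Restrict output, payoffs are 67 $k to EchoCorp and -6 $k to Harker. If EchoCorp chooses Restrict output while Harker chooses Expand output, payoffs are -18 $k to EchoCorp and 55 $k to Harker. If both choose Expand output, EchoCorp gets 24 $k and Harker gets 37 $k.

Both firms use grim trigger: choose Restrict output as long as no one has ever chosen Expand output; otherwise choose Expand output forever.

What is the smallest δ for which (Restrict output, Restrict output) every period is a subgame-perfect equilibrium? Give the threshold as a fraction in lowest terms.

13/18

For EchoCorp: deviation gain 67−43 = 24, per-period punishment loss 43−24 = 19. IC gives δ ≥ 24/43.
For Harker: gain 13, loss 5 per period, so δ ≥ 13/18.
The tighter constraint is Harker's, so cooperation needs δ ≥ 13/18.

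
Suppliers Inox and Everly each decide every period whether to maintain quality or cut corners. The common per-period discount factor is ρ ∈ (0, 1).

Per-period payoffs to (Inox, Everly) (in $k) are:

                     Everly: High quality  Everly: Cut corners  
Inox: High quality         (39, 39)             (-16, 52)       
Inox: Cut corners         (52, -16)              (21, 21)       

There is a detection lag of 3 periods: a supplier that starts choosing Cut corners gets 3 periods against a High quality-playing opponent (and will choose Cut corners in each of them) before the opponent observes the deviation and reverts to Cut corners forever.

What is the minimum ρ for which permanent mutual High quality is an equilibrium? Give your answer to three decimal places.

0.749

The best deviation is to choose Cut corners for all 3 undetected periods, earning 52 each, then 21 forever once detected.
Deviation value: 52(1−ρ^3)/(1−ρ) + 21ρ^3/(1−ρ); cooperation value: 39/(1−ρ).
IC: 39 ≥ 52(1−ρ^3) + 21ρ^3 = 52 − 31ρ^3.
So ρ^3 ≥ 13/31, giving ρ ≥ (13/31)^(1/3) ≈ 0.749.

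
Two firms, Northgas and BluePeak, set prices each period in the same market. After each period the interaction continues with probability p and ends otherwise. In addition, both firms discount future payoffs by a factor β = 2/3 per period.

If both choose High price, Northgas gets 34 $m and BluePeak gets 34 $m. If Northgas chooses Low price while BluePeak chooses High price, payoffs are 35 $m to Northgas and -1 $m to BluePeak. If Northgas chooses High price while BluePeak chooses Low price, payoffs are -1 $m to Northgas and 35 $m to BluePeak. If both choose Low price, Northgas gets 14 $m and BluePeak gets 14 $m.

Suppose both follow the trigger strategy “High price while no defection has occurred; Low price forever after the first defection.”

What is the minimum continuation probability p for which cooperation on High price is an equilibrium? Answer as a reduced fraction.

With continuation probability p and discount β, the effective per-period discount factor is βp.
Grim-trigger IC: βp ≥ (35−34)/(35−14) = 1/21.
So p ≥ (1/21)/(2/3) = 1/14.

1/14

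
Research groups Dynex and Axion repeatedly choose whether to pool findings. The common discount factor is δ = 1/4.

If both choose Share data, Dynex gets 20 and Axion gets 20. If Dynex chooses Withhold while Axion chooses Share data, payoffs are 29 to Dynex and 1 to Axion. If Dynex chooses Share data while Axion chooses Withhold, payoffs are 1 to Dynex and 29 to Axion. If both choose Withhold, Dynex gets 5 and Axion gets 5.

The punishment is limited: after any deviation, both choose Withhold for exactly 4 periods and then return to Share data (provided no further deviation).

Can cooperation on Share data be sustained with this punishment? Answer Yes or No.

IC: δ+…+δ^4 ≥ (29−20)/(20−5) = 3/5.
At δ = 1/4: partial sum = 0.3320 < 0.6000. Cooperation not sustainable.

No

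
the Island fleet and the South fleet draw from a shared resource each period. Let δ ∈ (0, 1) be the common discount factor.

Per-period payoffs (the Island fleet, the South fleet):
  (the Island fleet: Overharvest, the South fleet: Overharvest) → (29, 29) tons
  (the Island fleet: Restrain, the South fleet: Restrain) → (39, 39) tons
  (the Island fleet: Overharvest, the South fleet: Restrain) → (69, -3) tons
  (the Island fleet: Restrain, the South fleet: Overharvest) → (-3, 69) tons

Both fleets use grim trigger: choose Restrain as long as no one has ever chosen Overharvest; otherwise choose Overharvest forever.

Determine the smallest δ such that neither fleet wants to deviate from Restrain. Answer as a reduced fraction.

Cooperation forever yields 39 each period: 39/(1−δ).
Deviating yields 69 once, then 29 forever: 69 + 29δ/(1−δ).
No profitable deviation requires 39/(1−δ) ≥ 69 + 29δ/(1−δ).
Multiplying by (1−δ): 39 ≥ 69(1−δ) + 29δ = 69 − 40δ.
So 40δ ≥ 30, i.e. δ ≥ 30/40 = 3/4.

3/4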